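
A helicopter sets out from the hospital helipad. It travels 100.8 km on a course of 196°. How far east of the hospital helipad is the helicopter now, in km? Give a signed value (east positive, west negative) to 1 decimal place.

-27.8 km

Leg 1 (196°, 100.8 km): east 100.8 sin 196° = -27.78, north 100.8 cos 196° = -96.90
Net east component: -27.78 km.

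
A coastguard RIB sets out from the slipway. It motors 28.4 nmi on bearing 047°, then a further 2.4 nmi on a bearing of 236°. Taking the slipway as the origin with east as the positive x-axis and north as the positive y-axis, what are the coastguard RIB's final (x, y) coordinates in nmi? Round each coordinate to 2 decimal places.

(18.78, 18.03)

Leg 1 (047°, 28.4 nmi): east 28.4 sin 47° = 20.77, north 28.4 cos 47° = 19.37
Leg 2 (236°, 2.4 nmi): east 2.4 sin 236° = -1.99, north 2.4 cos 236° = -1.34
Summing: 18.78 nmi east, 18.03 nmi north → (18.78, 18.03).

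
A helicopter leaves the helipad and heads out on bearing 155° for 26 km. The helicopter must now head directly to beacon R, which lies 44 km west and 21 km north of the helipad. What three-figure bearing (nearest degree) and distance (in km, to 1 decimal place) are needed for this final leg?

309°, 70.8 km

Leg 1 (155°, 26 km): east 26 sin 155° = 10.99, north 26 cos 155° = -23.56
Current position: (10.99, -23.56). Target: (-44, 21). Remaining: Δeast = -54.99, Δnorth = 44.56.
Bearing = atan2(-54.99, 44.56) mod 360° = 309.02°; distance = √((-54.99)² + (44.56)²) = 70.779 km.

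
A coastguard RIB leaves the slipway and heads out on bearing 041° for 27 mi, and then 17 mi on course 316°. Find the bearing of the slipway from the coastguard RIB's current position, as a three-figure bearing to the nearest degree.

190°

Leg 1 (041°, 27 mi): east 27 sin 41° = 17.71, north 27 cos 41° = 20.38
Leg 2 (316°, 17 mi): east 17 sin 316° = -11.81, north 17 cos 316° = 12.23
Net displacement: 5.90 east, 32.61 north. Direction back to start is (-5.90, -32.61): bearing = atan2(-5.90, -32.61) mod 360° = 190.26° ≈ 190°.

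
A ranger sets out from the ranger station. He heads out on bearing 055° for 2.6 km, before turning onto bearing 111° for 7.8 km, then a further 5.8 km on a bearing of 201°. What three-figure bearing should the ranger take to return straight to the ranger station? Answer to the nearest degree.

Leg 1 (055°, 2.6 km): east 2.6 sin 55° = 2.13, north 2.6 cos 55° = 1.49
Leg 2 (111°, 7.8 km): east 7.8 sin 111° = 7.28, north 7.8 cos 111° = -2.80
Leg 3 (201°, 5.8 km): east 5.8 sin 201° = -2.08, north 5.8 cos 201° = -5.41
Net displacement: 7.33 east, -6.72 north. Direction back to start is (-7.33, 6.72): bearing = atan2(-7.33, 6.72) mod 360° = 312.50° ≈ 312°.

312°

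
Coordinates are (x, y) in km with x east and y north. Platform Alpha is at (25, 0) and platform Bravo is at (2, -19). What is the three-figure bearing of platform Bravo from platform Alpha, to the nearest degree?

230°

Δeast = 2 − 25 = -23.00; Δnorth = -19 − 0 = -19.00.
Bearing = atan2(Δeast, Δnorth) mod 360° = 230.44° ≈ 230°.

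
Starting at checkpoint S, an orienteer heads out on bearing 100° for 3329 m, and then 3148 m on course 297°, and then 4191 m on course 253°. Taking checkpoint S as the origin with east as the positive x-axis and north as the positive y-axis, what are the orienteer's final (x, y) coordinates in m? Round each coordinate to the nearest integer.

(-3534, -374)

Leg 1 (100°, 3329 m): east 3329 sin 100° = 3278.43, north 3329 cos 100° = -578.07
Leg 2 (297°, 3148 m): east 3148 sin 297° = -2804.89, north 3148 cos 297° = 1429.16
Leg 3 (253°, 4191 m): east 4191 sin 253° = -4007.87, north 4191 cos 253° = -1225.33
Summing: -3534.34 m east, -374.24 m north → (-3534, -374).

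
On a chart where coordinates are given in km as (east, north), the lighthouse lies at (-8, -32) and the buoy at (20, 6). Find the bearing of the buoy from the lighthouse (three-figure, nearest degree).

036°

Δeast = 20 − -8 = 28.00; Δnorth = 6 − -32 = 38.00.
Bearing = atan2(Δeast, Δnorth) mod 360° = 36.38° ≈ 036°.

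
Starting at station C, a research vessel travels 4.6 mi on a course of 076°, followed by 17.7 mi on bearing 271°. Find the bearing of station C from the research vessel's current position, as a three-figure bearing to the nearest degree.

096°

Leg 1 (076°, 4.6 mi): east 4.6 sin 76° = 4.46, north 4.6 cos 76° = 1.11
Leg 2 (271°, 17.7 mi): east 17.7 sin 271° = -17.70, north 17.7 cos 271° = 0.31
Net displacement: -13.23 east, 1.42 north. Direction back to start is (13.23, -1.42): bearing = atan2(13.23, -1.42) mod 360° = 96.13° ≈ 096°.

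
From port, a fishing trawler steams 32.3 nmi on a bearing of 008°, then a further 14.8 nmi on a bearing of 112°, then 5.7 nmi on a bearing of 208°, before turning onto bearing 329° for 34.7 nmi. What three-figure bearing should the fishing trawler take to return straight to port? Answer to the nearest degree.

177°

Leg 1 (008°, 32.3 nmi): east 32.3 sin 8° = 4.50, north 32.3 cos 8° = 31.99
Leg 2 (112°, 14.8 nmi): east 14.8 sin 112° = 13.72, north 14.8 cos 112° = -5.54
Leg 3 (208°, 5.7 nmi): east 5.7 sin 208° = -2.68, north 5.7 cos 208° = -5.03
Leg 4 (329°, 34.7 nmi): east 34.7 sin 329° = -17.87, north 34.7 cos 329° = 29.74
Net displacement: -2.33 east, 51.15 north. Direction back to start is (2.33, -51.15): bearing = atan2(2.33, -51.15) mod 360° = 177.39° ≈ 177°.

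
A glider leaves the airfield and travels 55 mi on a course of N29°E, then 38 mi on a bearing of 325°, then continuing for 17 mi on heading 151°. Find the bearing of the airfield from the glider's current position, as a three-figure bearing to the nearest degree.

Leg 1 (N29°E, 55 mi): east 55 sin 29° = 26.66, north 55 cos 29° = 48.10
Leg 2 (325°, 38 mi): east 38 sin 325° = -21.80, north 38 cos 325° = 31.13
Leg 3 (151°, 17 mi): east 17 sin 151° = 8.24, north 17 cos 151° = -14.87
Net displacement: 13.11 east, 64.36 north. Direction back to start is (-13.11, -64.36): bearing = atan2(-13.11, -64.36) mod 360° = 191.51° ≈ 192°.

192°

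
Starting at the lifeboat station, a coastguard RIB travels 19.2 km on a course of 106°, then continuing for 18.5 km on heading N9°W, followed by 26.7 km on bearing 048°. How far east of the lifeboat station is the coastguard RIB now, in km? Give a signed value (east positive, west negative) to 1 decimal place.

Leg 1 (106°, 19.2 km): east 19.2 sin 106° = 18.46, north 19.2 cos 106° = -5.29
Leg 2 (N9°W, 18.5 km): east 18.5 sin 351° = -2.89, north 18.5 cos 351° = 18.27
Leg 3 (048°, 26.7 km): east 26.7 sin 48° = 19.84, north 26.7 cos 48° = 17.87
Net east component: 35.40 km.

35.4 km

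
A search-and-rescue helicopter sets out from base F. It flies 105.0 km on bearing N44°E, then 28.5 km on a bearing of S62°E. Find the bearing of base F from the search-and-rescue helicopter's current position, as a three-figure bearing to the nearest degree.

Leg 1 (N44°E, 105.0 km): east 105.0 sin 44° = 72.94, north 105.0 cos 44° = 75.53
Leg 2 (S62°E, 28.5 km): east 28.5 sin 118° = 25.16, north 28.5 cos 118° = -13.38
Net displacement: 98.10 east, 62.15 north. Direction back to start is (-98.10, -62.15): bearing = atan2(-98.10, -62.15) mod 360° = 237.64° ≈ 238°.

238°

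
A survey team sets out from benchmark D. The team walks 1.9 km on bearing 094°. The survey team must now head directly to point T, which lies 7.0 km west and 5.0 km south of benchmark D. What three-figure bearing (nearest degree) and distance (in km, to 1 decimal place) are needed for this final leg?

Leg 1 (094°, 1.9 km): east 1.9 sin 94° = 1.90, north 1.9 cos 94° = -0.13
Current position: (1.90, -0.13). Target: (-7.0, -5.0). Remaining: Δeast = -8.90, Δnorth = -4.87.
Bearing = atan2(-8.90, -4.87) mod 360° = 241.31°; distance = √((-8.90)² + (-4.87)²) = 10.140 km.

241°, 10.1 km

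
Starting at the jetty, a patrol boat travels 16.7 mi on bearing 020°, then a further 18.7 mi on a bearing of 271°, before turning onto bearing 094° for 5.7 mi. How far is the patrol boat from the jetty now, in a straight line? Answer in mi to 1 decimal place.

Leg 1 (020°, 16.7 mi): east 16.7 sin 20° = 5.71, north 16.7 cos 20° = 15.69
Leg 2 (271°, 18.7 mi): east 18.7 sin 271° = -18.70, north 18.7 cos 271° = 0.33
Leg 3 (094°, 5.7 mi): east 5.7 sin 94° = 5.69, north 5.7 cos 94° = -0.40
Net: -7.30 east, 15.62 north. Distance = √((-7.30)² + (15.62)²) = 17.243 mi.

17.2 mi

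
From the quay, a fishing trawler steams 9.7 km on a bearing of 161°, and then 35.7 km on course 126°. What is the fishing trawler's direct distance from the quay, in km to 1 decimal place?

Leg 1 (161°, 9.7 km): east 9.7 sin 161° = 3.16, north 9.7 cos 161° = -9.17
Leg 2 (126°, 35.7 km): east 35.7 sin 126° = 28.88, north 35.7 cos 126° = -20.98
Net: 32.04 east, -30.16 north. Distance = √((32.04)² + (-30.16)²) = 43.999 km.

44.0 km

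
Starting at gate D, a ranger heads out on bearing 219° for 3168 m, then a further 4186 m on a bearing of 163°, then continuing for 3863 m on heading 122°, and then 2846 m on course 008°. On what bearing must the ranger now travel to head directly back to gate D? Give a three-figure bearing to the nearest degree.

Leg 1 (219°, 3168 m): east 3168 sin 219° = -1993.69, north 3168 cos 219° = -2462.00
Leg 2 (163°, 4186 m): east 4186 sin 163° = 1223.87, north 4186 cos 163° = -4003.09
Leg 3 (122°, 3863 m): east 3863 sin 122° = 3276.01, north 3863 cos 122° = -2047.08
Leg 4 (008°, 2846 m): east 2846 sin 8° = 396.09, north 2846 cos 8° = 2818.30
Net displacement: 2902.28 east, -5693.87 north. Direction back to start is (-2902.28, 5693.87): bearing = atan2(-2902.28, 5693.87) mod 360° = 332.99° ≈ 333°.

333°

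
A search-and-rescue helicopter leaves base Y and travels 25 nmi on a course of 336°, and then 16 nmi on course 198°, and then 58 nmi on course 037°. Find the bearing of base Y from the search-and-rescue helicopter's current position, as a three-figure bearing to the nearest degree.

Leg 1 (336°, 25 nmi): east 25 sin 336° = -10.17, north 25 cos 336° = 22.84
Leg 2 (198°, 16 nmi): east 16 sin 198° = -4.94, north 16 cos 198° = -15.22
Leg 3 (037°, 58 nmi): east 58 sin 37° = 34.91, north 58 cos 37° = 46.32
Net displacement: 19.79 east, 53.94 north. Direction back to start is (-19.79, -53.94): bearing = atan2(-19.79, -53.94) mod 360° = 200.15° ≈ 200°.

200°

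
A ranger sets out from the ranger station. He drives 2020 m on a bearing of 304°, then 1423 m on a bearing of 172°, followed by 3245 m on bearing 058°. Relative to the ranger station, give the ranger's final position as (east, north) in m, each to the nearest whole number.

(1275, 1440)

Leg 1 (304°, 2020 m): east 2020 sin 304° = -1674.66, north 2020 cos 304° = 1129.57
Leg 2 (172°, 1423 m): east 1423 sin 172° = 198.04, north 1423 cos 172° = -1409.15
Leg 3 (058°, 3245 m): east 3245 sin 58° = 2751.92, north 3245 cos 58° = 1719.59
Summing: 1275.30 m east, 1440.01 m north → (1275, 1440).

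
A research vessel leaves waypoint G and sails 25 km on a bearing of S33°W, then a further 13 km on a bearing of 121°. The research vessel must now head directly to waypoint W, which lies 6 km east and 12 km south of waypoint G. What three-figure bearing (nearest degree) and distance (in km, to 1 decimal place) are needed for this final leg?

Leg 1 (S33°W, 25 km): east 25 sin 213° = -13.62, north 25 cos 213° = -20.97
Leg 2 (121°, 13 km): east 13 sin 121° = 11.14, north 13 cos 121° = -6.70
Current position: (-2.47, -27.66). Target: (6, -12). Remaining: Δeast = 8.47, Δnorth = 15.66.
Bearing = atan2(8.47, 15.66) mod 360° = 28.41°; distance = √((8.47)² + (15.66)²) = 17.807 km.

028°, 17.8 km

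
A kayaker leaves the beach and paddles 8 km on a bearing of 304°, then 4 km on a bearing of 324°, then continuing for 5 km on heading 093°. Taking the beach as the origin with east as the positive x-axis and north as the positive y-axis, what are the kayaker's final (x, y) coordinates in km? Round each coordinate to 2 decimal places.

Leg 1 (304°, 8 km): east 8 sin 304° = -6.63, north 8 cos 304° = 4.47
Leg 2 (324°, 4 km): east 4 sin 324° = -2.35, north 4 cos 324° = 3.24
Leg 3 (093°, 5 km): east 5 sin 93° = 4.99, north 5 cos 93° = -0.26
Summing: -3.99 km east, 7.45 km north → (-3.99, 7.45).

(-3.99, 7.45)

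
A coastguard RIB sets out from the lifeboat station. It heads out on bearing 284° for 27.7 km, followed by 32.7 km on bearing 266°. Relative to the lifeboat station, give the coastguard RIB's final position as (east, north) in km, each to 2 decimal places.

(-59.50, 4.42)

Leg 1 (284°, 27.7 km): east 27.7 sin 284° = -26.88, north 27.7 cos 284° = 6.70
Leg 2 (266°, 32.7 km): east 32.7 sin 266° = -32.62, north 32.7 cos 266° = -2.28
Summing: -59.50 km east, 4.42 km north → (-59.50, 4.42).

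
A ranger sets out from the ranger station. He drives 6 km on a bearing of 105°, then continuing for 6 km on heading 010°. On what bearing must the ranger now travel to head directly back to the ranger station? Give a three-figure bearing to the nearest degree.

Leg 1 (105°, 6 km): east 6 sin 105° = 5.80, north 6 cos 105° = -1.55
Leg 2 (010°, 6 km): east 6 sin 10° = 1.04, north 6 cos 10° = 5.91
Net displacement: 6.84 east, 4.36 north. Direction back to start is (-6.84, -4.36): bearing = atan2(-6.84, -4.36) mod 360° = 237.50° ≈ 238°.

238°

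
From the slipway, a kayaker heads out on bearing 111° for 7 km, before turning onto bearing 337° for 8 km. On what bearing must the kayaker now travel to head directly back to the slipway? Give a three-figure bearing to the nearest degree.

215°

Leg 1 (111°, 7 km): east 7 sin 111° = 6.54, north 7 cos 111° = -2.51
Leg 2 (337°, 8 km): east 8 sin 337° = -3.13, north 8 cos 337° = 7.36
Net displacement: 3.41 east, 4.86 north. Direction back to start is (-3.41, -4.86): bearing = atan2(-3.41, -4.86) mod 360° = 215.07° ≈ 215°.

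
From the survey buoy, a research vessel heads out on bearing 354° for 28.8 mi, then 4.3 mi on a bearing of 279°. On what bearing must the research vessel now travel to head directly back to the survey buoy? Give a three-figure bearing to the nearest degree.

Leg 1 (354°, 28.8 mi): east 28.8 sin 354° = -3.01, north 28.8 cos 354° = 28.64
Leg 2 (279°, 4.3 mi): east 4.3 sin 279° = -4.25, north 4.3 cos 279° = 0.67
Net displacement: -7.26 east, 29.31 north. Direction back to start is (7.26, -29.31): bearing = atan2(7.26, -29.31) mod 360° = 166.09° ≈ 166°.

166°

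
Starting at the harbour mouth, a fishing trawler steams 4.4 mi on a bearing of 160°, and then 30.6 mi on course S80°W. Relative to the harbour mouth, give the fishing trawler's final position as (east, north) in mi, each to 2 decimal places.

Leg 1 (160°, 4.4 mi): east 4.4 sin 160° = 1.50, north 4.4 cos 160° = -4.13
Leg 2 (S80°W, 30.6 mi): east 30.6 sin 260° = -30.14, north 30.6 cos 260° = -5.31
Summing: -28.63 mi east, -9.45 mi north → (-28.63, -9.45).

(-28.63, -9.45)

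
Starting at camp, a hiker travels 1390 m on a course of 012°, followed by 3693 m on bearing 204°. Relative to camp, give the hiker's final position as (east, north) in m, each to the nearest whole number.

Leg 1 (012°, 1390 m): east 1390 sin 12° = 289.00, north 1390 cos 12° = 1359.63
Leg 2 (204°, 3693 m): east 3693 sin 204° = -1502.08, north 3693 cos 204° = -3373.72
Summing: -1213.08 m east, -2014.10 m north → (-1213, -2014).

(-1213, -2014)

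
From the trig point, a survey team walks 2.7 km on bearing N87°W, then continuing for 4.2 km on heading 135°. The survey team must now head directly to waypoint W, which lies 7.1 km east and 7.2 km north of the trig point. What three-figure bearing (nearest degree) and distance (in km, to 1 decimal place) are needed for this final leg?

034°, 12.1 km

Leg 1 (N87°W, 2.7 km): east 2.7 sin 273° = -2.70, north 2.7 cos 273° = 0.14
Leg 2 (135°, 4.2 km): east 4.2 sin 135° = 2.97, north 4.2 cos 135° = -2.97
Current position: (0.27, -2.83). Target: (7.1, 7.2). Remaining: Δeast = 6.83, Δnorth = 10.03.
Bearing = atan2(6.83, 10.03) mod 360° = 34.24°; distance = √((6.83)² + (10.03)²) = 12.131 km.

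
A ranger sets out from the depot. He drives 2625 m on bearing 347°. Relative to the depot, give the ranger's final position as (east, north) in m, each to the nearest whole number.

Leg 1 (347°, 2625 m): east 2625 sin 347° = -590.50, north 2625 cos 347° = 2557.72
Summing: -590.50 m east, 2557.72 m north → (-590, 2558).

(-590, 2558)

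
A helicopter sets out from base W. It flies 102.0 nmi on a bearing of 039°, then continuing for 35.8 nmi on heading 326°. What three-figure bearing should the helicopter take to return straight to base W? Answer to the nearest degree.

202°

Leg 1 (039°, 102.0 nmi): east 102.0 sin 39° = 64.19, north 102.0 cos 39° = 79.27
Leg 2 (326°, 35.8 nmi): east 35.8 sin 326° = -20.02, north 35.8 cos 326° = 29.68
Net displacement: 44.17 east, 108.95 north. Direction back to start is (-44.17, -108.95): bearing = atan2(-44.17, -108.95) mod 360° = 202.07° ≈ 202°.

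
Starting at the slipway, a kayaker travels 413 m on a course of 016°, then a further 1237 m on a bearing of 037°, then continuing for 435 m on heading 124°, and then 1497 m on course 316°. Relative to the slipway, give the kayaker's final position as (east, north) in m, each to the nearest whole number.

(179, 2219)

Leg 1 (016°, 413 m): east 413 sin 16° = 113.84, north 413 cos 16° = 397.00
Leg 2 (037°, 1237 m): east 1237 sin 37° = 744.45, north 1237 cos 37° = 987.91
Leg 3 (124°, 435 m): east 435 sin 124° = 360.63, north 435 cos 124° = -243.25
Leg 4 (316°, 1497 m): east 1497 sin 316° = -1039.90, north 1497 cos 316° = 1076.85
Summing: 179.01 m east, 2218.52 m north → (179, 2219).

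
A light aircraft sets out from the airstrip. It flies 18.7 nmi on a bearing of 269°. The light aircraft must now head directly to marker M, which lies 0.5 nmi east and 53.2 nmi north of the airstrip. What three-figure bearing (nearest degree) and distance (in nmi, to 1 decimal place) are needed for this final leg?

020°, 56.9 nmi

Leg 1 (269°, 18.7 nmi): east 18.7 sin 269° = -18.70, north 18.7 cos 269° = -0.33
Current position: (-18.70, -0.33). Target: (0.5, 53.2). Remaining: Δeast = 19.20, Δnorth = 53.53.
Bearing = atan2(19.20, 53.53) mod 360° = 19.73°; distance = √((19.20)² + (53.53)²) = 56.865 nmi.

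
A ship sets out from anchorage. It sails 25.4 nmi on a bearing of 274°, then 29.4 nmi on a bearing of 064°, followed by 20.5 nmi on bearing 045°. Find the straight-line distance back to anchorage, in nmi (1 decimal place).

33.1 nmi

Leg 1 (274°, 25.4 nmi): east 25.4 sin 274° = -25.34, north 25.4 cos 274° = 1.77
Leg 2 (064°, 29.4 nmi): east 29.4 sin 64° = 26.42, north 29.4 cos 64° = 12.89
Leg 3 (045°, 20.5 nmi): east 20.5 sin 45° = 14.50, north 20.5 cos 45° = 14.50
Net: 15.58 east, 29.16 north. Distance = √((15.58)² + (29.16)²) = 33.058 nmi.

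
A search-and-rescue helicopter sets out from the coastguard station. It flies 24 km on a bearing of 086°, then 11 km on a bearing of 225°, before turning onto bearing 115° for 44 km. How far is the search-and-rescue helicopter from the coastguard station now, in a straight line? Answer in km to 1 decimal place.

61.2 km

Leg 1 (086°, 24 km): east 24 sin 86° = 23.94, north 24 cos 86° = 1.67
Leg 2 (225°, 11 km): east 11 sin 225° = -7.78, north 11 cos 225° = -7.78
Leg 3 (115°, 44 km): east 44 sin 115° = 39.88, north 44 cos 115° = -18.60
Net: 56.04 east, -24.70 north. Distance = √((56.04)² + (-24.70)²) = 61.242 km.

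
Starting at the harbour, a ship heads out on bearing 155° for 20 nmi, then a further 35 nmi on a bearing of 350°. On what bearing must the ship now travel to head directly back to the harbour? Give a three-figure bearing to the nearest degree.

Leg 1 (155°, 20 nmi): east 20 sin 155° = 8.45, north 20 cos 155° = -18.13
Leg 2 (350°, 35 nmi): east 35 sin 350° = -6.08, north 35 cos 350° = 34.47
Net displacement: 2.37 east, 16.34 north. Direction back to start is (-2.37, -16.34): bearing = atan2(-2.37, -16.34) mod 360° = 188.27° ≈ 188°.

188°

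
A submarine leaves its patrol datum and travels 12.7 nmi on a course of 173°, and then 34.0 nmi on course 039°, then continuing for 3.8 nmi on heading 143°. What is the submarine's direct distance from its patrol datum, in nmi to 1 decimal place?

27.4 nmi

Leg 1 (173°, 12.7 nmi): east 12.7 sin 173° = 1.55, north 12.7 cos 173° = -12.61
Leg 2 (039°, 34.0 nmi): east 34.0 sin 39° = 21.40, north 34.0 cos 39° = 26.42
Leg 3 (143°, 3.8 nmi): east 3.8 sin 143° = 2.29, north 3.8 cos 143° = -3.03
Net: 25.23 east, 10.78 north. Distance = √((25.23)² + (10.78)²) = 27.439 nmi.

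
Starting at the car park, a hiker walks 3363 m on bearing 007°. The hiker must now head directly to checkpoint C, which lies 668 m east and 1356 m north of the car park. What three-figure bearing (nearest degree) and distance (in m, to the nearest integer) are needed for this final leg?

173°, 1999 m

Leg 1 (007°, 3363 m): east 3363 sin 7° = 409.85, north 3363 cos 7° = 3337.93
Current position: (409.85, 3337.93). Target: (668, 1356). Remaining: Δeast = 258.15, Δnorth = -1981.93.
Bearing = atan2(258.15, -1981.93) mod 360° = 172.58°; distance = √((258.15)² + (-1981.93)²) = 1998.675 m.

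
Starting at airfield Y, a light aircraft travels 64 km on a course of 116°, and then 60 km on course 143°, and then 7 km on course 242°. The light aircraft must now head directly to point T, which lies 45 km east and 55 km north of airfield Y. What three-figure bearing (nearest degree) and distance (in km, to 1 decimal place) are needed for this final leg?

342°, 140.8 km

Leg 1 (116°, 64 km): east 64 sin 116° = 57.52, north 64 cos 116° = -28.06
Leg 2 (143°, 60 km): east 60 sin 143° = 36.11, north 60 cos 143° = -47.92
Leg 3 (242°, 7 km): east 7 sin 242° = -6.18, north 7 cos 242° = -3.29
Current position: (87.45, -79.26). Target: (45, 55). Remaining: Δeast = -42.45, Δnorth = 134.26.
Bearing = atan2(-42.45, 134.26) mod 360° = 342.45°; distance = √((-42.45)² + (134.26)²) = 140.812 km.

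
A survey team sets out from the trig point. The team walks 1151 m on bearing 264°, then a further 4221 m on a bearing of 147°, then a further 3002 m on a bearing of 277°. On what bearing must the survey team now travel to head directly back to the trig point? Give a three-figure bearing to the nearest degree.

029°

Leg 1 (264°, 1151 m): east 1151 sin 264° = -1144.69, north 1151 cos 264° = -120.31
Leg 2 (147°, 4221 m): east 4221 sin 147° = 2298.92, north 4221 cos 147° = -3540.03
Leg 3 (277°, 3002 m): east 3002 sin 277° = -2979.62, north 3002 cos 277° = 365.85
Net displacement: -1825.40 east, -3294.49 north. Direction back to start is (1825.40, 3294.49): bearing = atan2(1825.40, 3294.49) mod 360° = 28.99° ≈ 029°.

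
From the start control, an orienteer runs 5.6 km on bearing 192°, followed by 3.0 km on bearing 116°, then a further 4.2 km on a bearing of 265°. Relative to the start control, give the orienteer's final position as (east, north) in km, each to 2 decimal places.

(-2.65, -7.16)

Leg 1 (192°, 5.6 km): east 5.6 sin 192° = -1.16, north 5.6 cos 192° = -5.48
Leg 2 (116°, 3.0 km): east 3.0 sin 116° = 2.70, north 3.0 cos 116° = -1.32
Leg 3 (265°, 4.2 km): east 4.2 sin 265° = -4.18, north 4.2 cos 265° = -0.37
Summing: -2.65 km east, -7.16 km north → (-2.65, -7.16).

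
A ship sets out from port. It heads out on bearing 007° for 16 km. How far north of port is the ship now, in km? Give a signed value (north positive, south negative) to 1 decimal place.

15.9 km

Leg 1 (007°, 16 km): east 16 sin 7° = 1.95, north 16 cos 7° = 15.88
Net north component: 15.88 km.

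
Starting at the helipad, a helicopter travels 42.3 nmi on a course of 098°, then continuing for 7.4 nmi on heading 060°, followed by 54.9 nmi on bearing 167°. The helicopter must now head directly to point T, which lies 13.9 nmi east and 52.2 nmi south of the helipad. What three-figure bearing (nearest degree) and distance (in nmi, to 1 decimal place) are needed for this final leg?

Leg 1 (098°, 42.3 nmi): east 42.3 sin 98° = 41.89, north 42.3 cos 98° = -5.89
Leg 2 (060°, 7.4 nmi): east 7.4 sin 60° = 6.41, north 7.4 cos 60° = 3.70
Leg 3 (167°, 54.9 nmi): east 54.9 sin 167° = 12.35, north 54.9 cos 167° = -53.49
Current position: (60.65, -55.68). Target: (13.9, -52.2). Remaining: Δeast = -46.75, Δnorth = 3.48.
Bearing = atan2(-46.75, 3.48) mod 360° = 274.26°; distance = √((-46.75)² + (3.48)²) = 46.876 nmi.

274°, 46.9 nmi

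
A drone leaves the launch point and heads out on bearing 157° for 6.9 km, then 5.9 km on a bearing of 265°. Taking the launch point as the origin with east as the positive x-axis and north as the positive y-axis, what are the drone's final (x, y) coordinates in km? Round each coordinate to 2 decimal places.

(-3.18, -6.87)

Leg 1 (157°, 6.9 km): east 6.9 sin 157° = 2.70, north 6.9 cos 157° = -6.35
Leg 2 (265°, 5.9 km): east 5.9 sin 265° = -5.88, north 5.9 cos 265° = -0.51
Summing: -3.18 km east, -6.87 km north → (-3.18, -6.87).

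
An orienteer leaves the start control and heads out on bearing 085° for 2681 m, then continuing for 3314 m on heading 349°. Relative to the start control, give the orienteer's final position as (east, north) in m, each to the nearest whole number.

Leg 1 (085°, 2681 m): east 2681 sin 85° = 2670.80, north 2681 cos 85° = 233.66
Leg 2 (349°, 3314 m): east 3314 sin 349° = -632.34, north 3314 cos 349° = 3253.11
Summing: 2038.46 m east, 3486.78 m north → (2038, 3487).

(2038, 3487)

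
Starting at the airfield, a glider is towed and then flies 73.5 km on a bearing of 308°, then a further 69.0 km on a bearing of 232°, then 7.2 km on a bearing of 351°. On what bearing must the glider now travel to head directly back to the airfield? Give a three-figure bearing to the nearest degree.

Leg 1 (308°, 73.5 km): east 73.5 sin 308° = -57.92, north 73.5 cos 308° = 45.25
Leg 2 (232°, 69.0 km): east 69.0 sin 232° = -54.37, north 69.0 cos 232° = -42.48
Leg 3 (351°, 7.2 km): east 7.2 sin 351° = -1.13, north 7.2 cos 351° = 7.11
Net displacement: -113.42 east, 9.88 north. Direction back to start is (113.42, -9.88): bearing = atan2(113.42, -9.88) mod 360° = 94.98° ≈ 095°.

095°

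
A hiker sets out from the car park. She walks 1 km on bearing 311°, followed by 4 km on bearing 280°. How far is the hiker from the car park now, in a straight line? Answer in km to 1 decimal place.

4.9 km

Leg 1 (311°, 1 km): east 1 sin 311° = -0.75, north 1 cos 311° = 0.66
Leg 2 (280°, 4 km): east 4 sin 280° = -3.94, north 4 cos 280° = 0.69
Net: -4.69 east, 1.35 north. Distance = √((-4.69)² + (1.35)²) = 4.884 km.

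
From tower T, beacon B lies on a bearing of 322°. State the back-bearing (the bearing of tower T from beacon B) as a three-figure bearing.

142°

Back-bearing = 322° − 180° = 142°.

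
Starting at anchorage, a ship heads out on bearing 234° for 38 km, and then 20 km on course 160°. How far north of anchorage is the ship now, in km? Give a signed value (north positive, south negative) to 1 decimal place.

-41.1 km

Leg 1 (234°, 38 km): east 38 sin 234° = -30.74, north 38 cos 234° = -22.34
Leg 2 (160°, 20 km): east 20 sin 160° = 6.84, north 20 cos 160° = -18.79
Net north component: -41.13 km.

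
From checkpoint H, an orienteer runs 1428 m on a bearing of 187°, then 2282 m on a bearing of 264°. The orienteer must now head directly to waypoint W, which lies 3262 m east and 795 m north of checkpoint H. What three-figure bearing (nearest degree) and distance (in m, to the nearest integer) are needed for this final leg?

067°, 6210 m

Leg 1 (187°, 1428 m): east 1428 sin 187° = -174.03, north 1428 cos 187° = -1417.36
Leg 2 (264°, 2282 m): east 2282 sin 264° = -2269.50, north 2282 cos 264° = -238.53
Current position: (-2443.53, -1655.89). Target: (3262, 795). Remaining: Δeast = 5705.53, Δnorth = 2450.89.
Bearing = atan2(5705.53, 2450.89) mod 360° = 66.75°; distance = √((5705.53)² + (2450.89)²) = 6209.663 m.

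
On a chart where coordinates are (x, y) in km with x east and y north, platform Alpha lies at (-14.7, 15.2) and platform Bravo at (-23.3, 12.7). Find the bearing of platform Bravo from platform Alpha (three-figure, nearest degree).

Δeast = -23.3 − -14.7 = -8.60; Δnorth = 12.7 − 15.2 = -2.50.
Bearing = atan2(Δeast, Δnorth) mod 360° = 253.79° ≈ 254°.

254°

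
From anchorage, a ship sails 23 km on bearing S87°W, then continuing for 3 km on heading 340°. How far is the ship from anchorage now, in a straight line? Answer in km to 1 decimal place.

24.0 km

Leg 1 (S87°W, 23 km): east 23 sin 267° = -22.97, north 23 cos 267° = -1.20
Leg 2 (340°, 3 km): east 3 sin 340° = -1.03, north 3 cos 340° = 2.82
Net: -23.99 east, 1.62 north. Distance = √((-23.99)² + (1.62)²) = 24.049 km.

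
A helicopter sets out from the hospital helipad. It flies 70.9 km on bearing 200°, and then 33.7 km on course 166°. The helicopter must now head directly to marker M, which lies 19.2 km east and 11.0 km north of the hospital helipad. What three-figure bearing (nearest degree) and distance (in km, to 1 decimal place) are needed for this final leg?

018°, 115.8 km

Leg 1 (200°, 70.9 km): east 70.9 sin 200° = -24.25, north 70.9 cos 200° = -66.62
Leg 2 (166°, 33.7 km): east 33.7 sin 166° = 8.15, north 33.7 cos 166° = -32.70
Current position: (-16.10, -99.32). Target: (19.2, 11.0). Remaining: Δeast = 35.30, Δnorth = 110.32.
Bearing = atan2(35.30, 110.32) mod 360° = 17.74°; distance = √((35.30)² + (110.32)²) = 115.832 km.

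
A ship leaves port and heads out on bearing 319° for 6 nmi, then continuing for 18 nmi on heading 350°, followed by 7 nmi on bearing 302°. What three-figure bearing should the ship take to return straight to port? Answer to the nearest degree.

Leg 1 (319°, 6 nmi): east 6 sin 319° = -3.94, north 6 cos 319° = 4.53
Leg 2 (350°, 18 nmi): east 18 sin 350° = -3.13, north 18 cos 350° = 17.73
Leg 3 (302°, 7 nmi): east 7 sin 302° = -5.94, north 7 cos 302° = 3.71
Net displacement: -13.00 east, 25.96 north. Direction back to start is (13.00, -25.96): bearing = atan2(13.00, -25.96) mod 360° = 153.41° ≈ 153°.

153°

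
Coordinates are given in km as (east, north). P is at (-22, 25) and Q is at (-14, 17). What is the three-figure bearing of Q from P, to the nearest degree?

Δeast = -14 − -22 = 8.00; Δnorth = 17 − 25 = -8.00.
Bearing = atan2(Δeast, Δnorth) mod 360° = 135.00° ≈ 135°.

135°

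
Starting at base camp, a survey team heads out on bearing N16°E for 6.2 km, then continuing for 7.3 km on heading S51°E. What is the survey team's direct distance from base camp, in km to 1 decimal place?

Leg 1 (N16°E, 6.2 km): east 6.2 sin 16° = 1.71, north 6.2 cos 16° = 5.96
Leg 2 (S51°E, 7.3 km): east 7.3 sin 129° = 5.67, north 7.3 cos 129° = -4.59
Net: 7.38 east, 1.37 north. Distance = √((7.38)² + (1.37)²) = 7.507 km.

7.5 km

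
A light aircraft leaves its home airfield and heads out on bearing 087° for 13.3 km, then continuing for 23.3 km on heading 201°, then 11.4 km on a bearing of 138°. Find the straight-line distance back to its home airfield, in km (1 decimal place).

Leg 1 (087°, 13.3 km): east 13.3 sin 87° = 13.28, north 13.3 cos 87° = 0.70
Leg 2 (201°, 23.3 km): east 23.3 sin 201° = -8.35, north 23.3 cos 201° = -21.75
Leg 3 (138°, 11.4 km): east 11.4 sin 138° = 7.63, north 11.4 cos 138° = -8.47
Net: 12.56 east, -29.53 north. Distance = √((12.56)² + (-29.53)²) = 32.088 km.

32.1 km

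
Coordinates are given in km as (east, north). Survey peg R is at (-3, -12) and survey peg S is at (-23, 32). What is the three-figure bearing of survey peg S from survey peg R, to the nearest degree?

336°

Δeast = -23 − -3 = -20.00; Δnorth = 32 − -12 = 44.00.
Bearing = atan2(Δeast, Δnorth) mod 360° = 335.56° ≈ 336°.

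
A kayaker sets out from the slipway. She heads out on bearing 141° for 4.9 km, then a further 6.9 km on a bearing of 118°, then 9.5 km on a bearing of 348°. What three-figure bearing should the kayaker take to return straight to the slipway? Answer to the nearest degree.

Leg 1 (141°, 4.9 km): east 4.9 sin 141° = 3.08, north 4.9 cos 141° = -3.81
Leg 2 (118°, 6.9 km): east 6.9 sin 118° = 6.09, north 6.9 cos 118° = -3.24
Leg 3 (348°, 9.5 km): east 9.5 sin 348° = -1.98, north 9.5 cos 348° = 9.29
Net displacement: 7.20 east, 2.25 north. Direction back to start is (-7.20, -2.25): bearing = atan2(-7.20, -2.25) mod 360° = 252.68° ≈ 253°.

253°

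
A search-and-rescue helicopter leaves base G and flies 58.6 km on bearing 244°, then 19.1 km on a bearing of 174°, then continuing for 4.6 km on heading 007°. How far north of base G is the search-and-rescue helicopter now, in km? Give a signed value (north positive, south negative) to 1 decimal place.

Leg 1 (244°, 58.6 km): east 58.6 sin 244° = -52.67, north 58.6 cos 244° = -25.69
Leg 2 (174°, 19.1 km): east 19.1 sin 174° = 2.00, north 19.1 cos 174° = -19.00
Leg 3 (007°, 4.6 km): east 4.6 sin 7° = 0.56, north 4.6 cos 7° = 4.57
Net north component: -40.12 km.

-40.1 km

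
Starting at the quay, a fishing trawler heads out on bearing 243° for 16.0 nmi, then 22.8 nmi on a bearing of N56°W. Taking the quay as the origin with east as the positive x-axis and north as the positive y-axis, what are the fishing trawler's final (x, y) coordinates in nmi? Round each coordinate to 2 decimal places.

(-33.16, 5.49)

Leg 1 (243°, 16.0 nmi): east 16.0 sin 243° = -14.26, north 16.0 cos 243° = -7.26
Leg 2 (N56°W, 22.8 nmi): east 22.8 sin 304° = -18.90, north 22.8 cos 304° = 12.75
Summing: -33.16 nmi east, 5.49 nmi north → (-33.16, 5.49).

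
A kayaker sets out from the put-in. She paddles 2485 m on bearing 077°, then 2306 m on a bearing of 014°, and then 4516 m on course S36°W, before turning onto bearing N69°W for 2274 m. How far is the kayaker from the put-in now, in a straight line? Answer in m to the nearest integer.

Leg 1 (077°, 2485 m): east 2485 sin 77° = 2421.31, north 2485 cos 77° = 559.00
Leg 2 (014°, 2306 m): east 2306 sin 14° = 557.87, north 2306 cos 14° = 2237.50
Leg 3 (S36°W, 4516 m): east 4516 sin 216° = -2654.44, north 4516 cos 216° = -3653.52
Leg 4 (N69°W, 2274 m): east 2274 sin 291° = -2122.96, north 2274 cos 291° = 814.93
Net: -1798.22 east, -42.09 north. Distance = √((-1798.22)² + (-42.09)²) = 1798.711 m.

1799 m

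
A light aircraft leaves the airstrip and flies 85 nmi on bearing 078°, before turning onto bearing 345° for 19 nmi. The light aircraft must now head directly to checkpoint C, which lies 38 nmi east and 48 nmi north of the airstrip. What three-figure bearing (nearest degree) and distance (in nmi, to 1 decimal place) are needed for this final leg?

287°, 42.0 nmi

Leg 1 (078°, 85 nmi): east 85 sin 78° = 83.14, north 85 cos 78° = 17.67
Leg 2 (345°, 19 nmi): east 19 sin 345° = -4.92, north 19 cos 345° = 18.35
Current position: (78.22, 36.03). Target: (38, 48). Remaining: Δeast = -40.22, Δnorth = 11.97.
Bearing = atan2(-40.22, 11.97) mod 360° = 286.58°; distance = √((-40.22)² + (11.97)²) = 41.970 nmi.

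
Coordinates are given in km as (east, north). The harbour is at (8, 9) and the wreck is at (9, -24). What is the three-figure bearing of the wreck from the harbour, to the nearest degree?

178°

Δeast = 9 − 8 = 1.00; Δnorth = -24 − 9 = -33.00.
Bearing = atan2(Δeast, Δnorth) mod 360° = 178.26° ≈ 178°.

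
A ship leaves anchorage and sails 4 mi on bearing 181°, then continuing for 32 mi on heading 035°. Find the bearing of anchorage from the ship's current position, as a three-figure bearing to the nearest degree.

219°

Leg 1 (181°, 4 mi): east 4 sin 181° = -0.07, north 4 cos 181° = -4.00
Leg 2 (035°, 32 mi): east 32 sin 35° = 18.35, north 32 cos 35° = 26.21
Net displacement: 18.28 east, 22.21 north. Direction back to start is (-18.28, -22.21): bearing = atan2(-18.28, -22.21) mod 360° = 219.46° ≈ 219°.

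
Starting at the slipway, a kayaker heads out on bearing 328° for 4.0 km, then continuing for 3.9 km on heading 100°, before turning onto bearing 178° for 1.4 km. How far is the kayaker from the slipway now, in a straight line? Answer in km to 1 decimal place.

Leg 1 (328°, 4.0 km): east 4.0 sin 328° = -2.12, north 4.0 cos 328° = 3.39
Leg 2 (100°, 3.9 km): east 3.9 sin 100° = 3.84, north 3.9 cos 100° = -0.68
Leg 3 (178°, 1.4 km): east 1.4 sin 178° = 0.05, north 1.4 cos 178° = -1.40
Net: 1.77 east, 1.32 north. Distance = √((1.77)² + (1.32)²) = 2.205 km.

2.2 km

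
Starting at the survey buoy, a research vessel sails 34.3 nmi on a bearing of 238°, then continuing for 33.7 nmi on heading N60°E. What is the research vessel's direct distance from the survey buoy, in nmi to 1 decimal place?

1.3 nmi

Leg 1 (238°, 34.3 nmi): east 34.3 sin 238° = -29.09, north 34.3 cos 238° = -18.18
Leg 2 (N60°E, 33.7 nmi): east 33.7 sin 60° = 29.19, north 33.7 cos 60° = 16.85
Net: 0.10 east, -1.33 north. Distance = √((0.10)² + (-1.33)²) = 1.330 nmi.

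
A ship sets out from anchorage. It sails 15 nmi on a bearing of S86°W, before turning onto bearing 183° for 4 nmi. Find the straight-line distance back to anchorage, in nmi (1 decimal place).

16.0 nmi

Leg 1 (S86°W, 15 nmi): east 15 sin 266° = -14.96, north 15 cos 266° = -1.05
Leg 2 (183°, 4 nmi): east 4 sin 183° = -0.21, north 4 cos 183° = -3.99
Net: -15.17 east, -5.04 north. Distance = √((-15.17)² + (-5.04)²) = 15.988 nmi.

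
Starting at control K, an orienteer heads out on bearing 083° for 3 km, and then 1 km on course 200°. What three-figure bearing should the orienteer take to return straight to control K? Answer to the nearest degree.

282°

Leg 1 (083°, 3 km): east 3 sin 83° = 2.98, north 3 cos 83° = 0.37
Leg 2 (200°, 1 km): east 1 sin 200° = -0.34, north 1 cos 200° = -0.94
Net displacement: 2.64 east, -0.57 north. Direction back to start is (-2.64, 0.57): bearing = atan2(-2.64, 0.57) mod 360° = 282.29° ≈ 282°.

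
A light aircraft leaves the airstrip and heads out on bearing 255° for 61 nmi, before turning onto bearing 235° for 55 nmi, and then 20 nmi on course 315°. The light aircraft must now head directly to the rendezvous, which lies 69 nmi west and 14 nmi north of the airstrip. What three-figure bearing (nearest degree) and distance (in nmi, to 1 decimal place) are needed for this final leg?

046°, 68.1 nmi

Leg 1 (255°, 61 nmi): east 61 sin 255° = -58.92, north 61 cos 255° = -15.79
Leg 2 (235°, 55 nmi): east 55 sin 235° = -45.05, north 55 cos 235° = -31.55
Leg 3 (315°, 20 nmi): east 20 sin 315° = -14.14, north 20 cos 315° = 14.14
Current position: (-118.12, -33.19). Target: (-69, 14). Remaining: Δeast = 49.12, Δnorth = 47.19.
Bearing = atan2(49.12, 47.19) mod 360° = 46.14°; distance = √((49.12)² + (47.19)²) = 68.115 nmi.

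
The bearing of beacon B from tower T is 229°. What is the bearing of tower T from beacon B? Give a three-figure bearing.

Back-bearing = 229° − 180° = 049°.

049°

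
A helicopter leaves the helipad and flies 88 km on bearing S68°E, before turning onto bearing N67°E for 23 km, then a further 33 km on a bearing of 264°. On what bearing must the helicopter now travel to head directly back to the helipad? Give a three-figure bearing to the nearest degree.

291°

Leg 1 (S68°E, 88 km): east 88 sin 112° = 81.59, north 88 cos 112° = -32.97
Leg 2 (N67°E, 23 km): east 23 sin 67° = 21.17, north 23 cos 67° = 8.99
Leg 3 (264°, 33 km): east 33 sin 264° = -32.82, north 33 cos 264° = -3.45
Net displacement: 69.94 east, -27.43 north. Direction back to start is (-69.94, 27.43): bearing = atan2(-69.94, 27.43) mod 360° = 291.41° ≈ 291°.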